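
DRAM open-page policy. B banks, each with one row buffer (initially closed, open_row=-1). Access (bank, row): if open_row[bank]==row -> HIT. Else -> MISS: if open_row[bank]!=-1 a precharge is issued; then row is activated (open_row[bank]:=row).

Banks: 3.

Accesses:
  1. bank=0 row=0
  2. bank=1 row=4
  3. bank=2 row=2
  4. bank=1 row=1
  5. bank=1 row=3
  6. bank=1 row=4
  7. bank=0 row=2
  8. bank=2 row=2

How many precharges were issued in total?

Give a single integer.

Answer: 4

Derivation:
Acc 1: bank0 row0 -> MISS (open row0); precharges=0
Acc 2: bank1 row4 -> MISS (open row4); precharges=0
Acc 3: bank2 row2 -> MISS (open row2); precharges=0
Acc 4: bank1 row1 -> MISS (open row1); precharges=1
Acc 5: bank1 row3 -> MISS (open row3); precharges=2
Acc 6: bank1 row4 -> MISS (open row4); precharges=3
Acc 7: bank0 row2 -> MISS (open row2); precharges=4
Acc 8: bank2 row2 -> HIT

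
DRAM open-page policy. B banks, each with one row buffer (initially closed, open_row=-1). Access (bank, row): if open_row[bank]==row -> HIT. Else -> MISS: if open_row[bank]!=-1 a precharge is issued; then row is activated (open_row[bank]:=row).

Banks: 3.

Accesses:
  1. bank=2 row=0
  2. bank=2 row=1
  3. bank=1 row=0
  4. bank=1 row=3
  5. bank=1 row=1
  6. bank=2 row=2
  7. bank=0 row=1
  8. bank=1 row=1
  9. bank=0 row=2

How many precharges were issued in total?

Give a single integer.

Answer: 5

Derivation:
Acc 1: bank2 row0 -> MISS (open row0); precharges=0
Acc 2: bank2 row1 -> MISS (open row1); precharges=1
Acc 3: bank1 row0 -> MISS (open row0); precharges=1
Acc 4: bank1 row3 -> MISS (open row3); precharges=2
Acc 5: bank1 row1 -> MISS (open row1); precharges=3
Acc 6: bank2 row2 -> MISS (open row2); precharges=4
Acc 7: bank0 row1 -> MISS (open row1); precharges=4
Acc 8: bank1 row1 -> HIT
Acc 9: bank0 row2 -> MISS (open row2); precharges=5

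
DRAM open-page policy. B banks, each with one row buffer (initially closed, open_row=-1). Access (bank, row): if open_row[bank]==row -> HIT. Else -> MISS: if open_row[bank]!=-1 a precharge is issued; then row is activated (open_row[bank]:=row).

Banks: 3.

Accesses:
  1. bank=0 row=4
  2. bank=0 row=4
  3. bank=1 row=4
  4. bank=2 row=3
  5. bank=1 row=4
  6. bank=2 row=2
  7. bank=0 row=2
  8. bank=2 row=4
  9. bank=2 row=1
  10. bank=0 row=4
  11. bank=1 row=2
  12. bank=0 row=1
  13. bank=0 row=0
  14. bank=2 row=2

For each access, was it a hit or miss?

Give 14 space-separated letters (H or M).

Answer: M H M M H M M M M M M M M M

Derivation:
Acc 1: bank0 row4 -> MISS (open row4); precharges=0
Acc 2: bank0 row4 -> HIT
Acc 3: bank1 row4 -> MISS (open row4); precharges=0
Acc 4: bank2 row3 -> MISS (open row3); precharges=0
Acc 5: bank1 row4 -> HIT
Acc 6: bank2 row2 -> MISS (open row2); precharges=1
Acc 7: bank0 row2 -> MISS (open row2); precharges=2
Acc 8: bank2 row4 -> MISS (open row4); precharges=3
Acc 9: bank2 row1 -> MISS (open row1); precharges=4
Acc 10: bank0 row4 -> MISS (open row4); precharges=5
Acc 11: bank1 row2 -> MISS (open row2); precharges=6
Acc 12: bank0 row1 -> MISS (open row1); precharges=7
Acc 13: bank0 row0 -> MISS (open row0); precharges=8
Acc 14: bank2 row2 -> MISS (open row2); precharges=9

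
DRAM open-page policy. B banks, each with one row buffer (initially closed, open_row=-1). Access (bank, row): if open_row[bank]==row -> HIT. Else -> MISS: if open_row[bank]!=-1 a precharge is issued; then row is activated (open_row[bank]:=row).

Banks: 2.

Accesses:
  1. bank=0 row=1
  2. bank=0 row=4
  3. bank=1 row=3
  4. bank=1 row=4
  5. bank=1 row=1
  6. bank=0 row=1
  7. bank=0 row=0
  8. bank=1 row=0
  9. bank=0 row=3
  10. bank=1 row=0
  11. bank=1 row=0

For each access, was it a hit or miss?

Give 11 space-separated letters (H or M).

Answer: M M M M M M M M M H H

Derivation:
Acc 1: bank0 row1 -> MISS (open row1); precharges=0
Acc 2: bank0 row4 -> MISS (open row4); precharges=1
Acc 3: bank1 row3 -> MISS (open row3); precharges=1
Acc 4: bank1 row4 -> MISS (open row4); precharges=2
Acc 5: bank1 row1 -> MISS (open row1); precharges=3
Acc 6: bank0 row1 -> MISS (open row1); precharges=4
Acc 7: bank0 row0 -> MISS (open row0); precharges=5
Acc 8: bank1 row0 -> MISS (open row0); precharges=6
Acc 9: bank0 row3 -> MISS (open row3); precharges=7
Acc 10: bank1 row0 -> HIT
Acc 11: bank1 row0 -> HIT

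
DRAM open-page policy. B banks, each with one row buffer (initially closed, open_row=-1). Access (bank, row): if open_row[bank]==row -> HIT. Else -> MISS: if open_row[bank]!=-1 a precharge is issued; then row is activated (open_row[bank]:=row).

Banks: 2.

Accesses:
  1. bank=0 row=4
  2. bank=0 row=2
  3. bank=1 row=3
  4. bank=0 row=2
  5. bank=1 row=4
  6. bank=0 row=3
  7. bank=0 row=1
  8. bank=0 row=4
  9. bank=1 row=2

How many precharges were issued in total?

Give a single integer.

Acc 1: bank0 row4 -> MISS (open row4); precharges=0
Acc 2: bank0 row2 -> MISS (open row2); precharges=1
Acc 3: bank1 row3 -> MISS (open row3); precharges=1
Acc 4: bank0 row2 -> HIT
Acc 5: bank1 row4 -> MISS (open row4); precharges=2
Acc 6: bank0 row3 -> MISS (open row3); precharges=3
Acc 7: bank0 row1 -> MISS (open row1); precharges=4
Acc 8: bank0 row4 -> MISS (open row4); precharges=5
Acc 9: bank1 row2 -> MISS (open row2); precharges=6

Answer: 6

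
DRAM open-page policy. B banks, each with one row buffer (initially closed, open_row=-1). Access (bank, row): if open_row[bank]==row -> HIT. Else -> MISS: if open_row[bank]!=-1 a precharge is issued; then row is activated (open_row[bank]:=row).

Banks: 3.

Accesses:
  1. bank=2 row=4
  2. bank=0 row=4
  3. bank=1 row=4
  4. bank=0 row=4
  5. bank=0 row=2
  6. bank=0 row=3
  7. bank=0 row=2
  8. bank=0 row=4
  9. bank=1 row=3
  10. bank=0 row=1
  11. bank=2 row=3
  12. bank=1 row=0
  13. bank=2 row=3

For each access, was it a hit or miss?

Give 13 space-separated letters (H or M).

Acc 1: bank2 row4 -> MISS (open row4); precharges=0
Acc 2: bank0 row4 -> MISS (open row4); precharges=0
Acc 3: bank1 row4 -> MISS (open row4); precharges=0
Acc 4: bank0 row4 -> HIT
Acc 5: bank0 row2 -> MISS (open row2); precharges=1
Acc 6: bank0 row3 -> MISS (open row3); precharges=2
Acc 7: bank0 row2 -> MISS (open row2); precharges=3
Acc 8: bank0 row4 -> MISS (open row4); precharges=4
Acc 9: bank1 row3 -> MISS (open row3); precharges=5
Acc 10: bank0 row1 -> MISS (open row1); precharges=6
Acc 11: bank2 row3 -> MISS (open row3); precharges=7
Acc 12: bank1 row0 -> MISS (open row0); precharges=8
Acc 13: bank2 row3 -> HIT

Answer: M M M H M M M M M M M M H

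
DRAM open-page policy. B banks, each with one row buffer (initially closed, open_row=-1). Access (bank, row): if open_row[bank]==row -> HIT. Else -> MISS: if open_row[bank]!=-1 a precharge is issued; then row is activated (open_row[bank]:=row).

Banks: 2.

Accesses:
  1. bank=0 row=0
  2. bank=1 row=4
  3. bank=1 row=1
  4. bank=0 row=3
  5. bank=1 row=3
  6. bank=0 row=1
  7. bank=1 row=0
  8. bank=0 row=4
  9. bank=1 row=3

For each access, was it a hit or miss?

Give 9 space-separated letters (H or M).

Acc 1: bank0 row0 -> MISS (open row0); precharges=0
Acc 2: bank1 row4 -> MISS (open row4); precharges=0
Acc 3: bank1 row1 -> MISS (open row1); precharges=1
Acc 4: bank0 row3 -> MISS (open row3); precharges=2
Acc 5: bank1 row3 -> MISS (open row3); precharges=3
Acc 6: bank0 row1 -> MISS (open row1); precharges=4
Acc 7: bank1 row0 -> MISS (open row0); precharges=5
Acc 8: bank0 row4 -> MISS (open row4); precharges=6
Acc 9: bank1 row3 -> MISS (open row3); precharges=7

Answer: M M M M M M M M M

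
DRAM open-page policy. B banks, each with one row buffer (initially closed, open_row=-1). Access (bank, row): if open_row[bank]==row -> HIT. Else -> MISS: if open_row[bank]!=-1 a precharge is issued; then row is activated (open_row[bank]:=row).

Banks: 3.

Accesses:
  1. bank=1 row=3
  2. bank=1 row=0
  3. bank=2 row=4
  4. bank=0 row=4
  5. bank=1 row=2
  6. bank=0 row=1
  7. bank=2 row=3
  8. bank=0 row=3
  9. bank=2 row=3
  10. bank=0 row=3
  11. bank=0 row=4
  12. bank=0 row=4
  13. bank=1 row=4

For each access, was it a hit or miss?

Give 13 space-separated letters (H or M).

Answer: M M M M M M M M H H M H M

Derivation:
Acc 1: bank1 row3 -> MISS (open row3); precharges=0
Acc 2: bank1 row0 -> MISS (open row0); precharges=1
Acc 3: bank2 row4 -> MISS (open row4); precharges=1
Acc 4: bank0 row4 -> MISS (open row4); precharges=1
Acc 5: bank1 row2 -> MISS (open row2); precharges=2
Acc 6: bank0 row1 -> MISS (open row1); precharges=3
Acc 7: bank2 row3 -> MISS (open row3); precharges=4
Acc 8: bank0 row3 -> MISS (open row3); precharges=5
Acc 9: bank2 row3 -> HIT
Acc 10: bank0 row3 -> HIT
Acc 11: bank0 row4 -> MISS (open row4); precharges=6
Acc 12: bank0 row4 -> HIT
Acc 13: bank1 row4 -> MISS (open row4); precharges=7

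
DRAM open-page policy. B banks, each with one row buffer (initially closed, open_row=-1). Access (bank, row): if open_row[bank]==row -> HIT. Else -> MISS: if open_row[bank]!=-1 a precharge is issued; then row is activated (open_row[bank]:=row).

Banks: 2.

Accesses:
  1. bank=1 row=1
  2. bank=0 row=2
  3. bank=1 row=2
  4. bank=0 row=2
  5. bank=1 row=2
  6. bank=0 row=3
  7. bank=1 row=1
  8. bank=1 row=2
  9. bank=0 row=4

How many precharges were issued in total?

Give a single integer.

Answer: 5

Derivation:
Acc 1: bank1 row1 -> MISS (open row1); precharges=0
Acc 2: bank0 row2 -> MISS (open row2); precharges=0
Acc 3: bank1 row2 -> MISS (open row2); precharges=1
Acc 4: bank0 row2 -> HIT
Acc 5: bank1 row2 -> HIT
Acc 6: bank0 row3 -> MISS (open row3); precharges=2
Acc 7: bank1 row1 -> MISS (open row1); precharges=3
Acc 8: bank1 row2 -> MISS (open row2); precharges=4
Acc 9: bank0 row4 -> MISS (open row4); precharges=5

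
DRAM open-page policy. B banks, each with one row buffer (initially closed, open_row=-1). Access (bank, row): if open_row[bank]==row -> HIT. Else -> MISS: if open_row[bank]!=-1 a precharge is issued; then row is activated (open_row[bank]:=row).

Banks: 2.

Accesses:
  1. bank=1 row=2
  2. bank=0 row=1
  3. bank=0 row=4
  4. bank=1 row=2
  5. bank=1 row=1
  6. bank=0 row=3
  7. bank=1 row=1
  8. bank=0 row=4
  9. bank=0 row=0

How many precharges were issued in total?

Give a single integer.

Acc 1: bank1 row2 -> MISS (open row2); precharges=0
Acc 2: bank0 row1 -> MISS (open row1); precharges=0
Acc 3: bank0 row4 -> MISS (open row4); precharges=1
Acc 4: bank1 row2 -> HIT
Acc 5: bank1 row1 -> MISS (open row1); precharges=2
Acc 6: bank0 row3 -> MISS (open row3); precharges=3
Acc 7: bank1 row1 -> HIT
Acc 8: bank0 row4 -> MISS (open row4); precharges=4
Acc 9: bank0 row0 -> MISS (open row0); precharges=5

Answer: 5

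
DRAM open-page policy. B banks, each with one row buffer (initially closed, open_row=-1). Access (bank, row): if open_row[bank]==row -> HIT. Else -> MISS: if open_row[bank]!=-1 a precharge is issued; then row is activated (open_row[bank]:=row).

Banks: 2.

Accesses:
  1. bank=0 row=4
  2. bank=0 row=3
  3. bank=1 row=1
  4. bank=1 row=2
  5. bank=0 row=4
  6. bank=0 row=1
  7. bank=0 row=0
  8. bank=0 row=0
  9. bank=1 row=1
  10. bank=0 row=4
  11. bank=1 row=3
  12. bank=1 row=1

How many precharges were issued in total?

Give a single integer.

Answer: 9

Derivation:
Acc 1: bank0 row4 -> MISS (open row4); precharges=0
Acc 2: bank0 row3 -> MISS (open row3); precharges=1
Acc 3: bank1 row1 -> MISS (open row1); precharges=1
Acc 4: bank1 row2 -> MISS (open row2); precharges=2
Acc 5: bank0 row4 -> MISS (open row4); precharges=3
Acc 6: bank0 row1 -> MISS (open row1); precharges=4
Acc 7: bank0 row0 -> MISS (open row0); precharges=5
Acc 8: bank0 row0 -> HIT
Acc 9: bank1 row1 -> MISS (open row1); precharges=6
Acc 10: bank0 row4 -> MISS (open row4); precharges=7
Acc 11: bank1 row3 -> MISS (open row3); precharges=8
Acc 12: bank1 row1 -> MISS (open row1); precharges=9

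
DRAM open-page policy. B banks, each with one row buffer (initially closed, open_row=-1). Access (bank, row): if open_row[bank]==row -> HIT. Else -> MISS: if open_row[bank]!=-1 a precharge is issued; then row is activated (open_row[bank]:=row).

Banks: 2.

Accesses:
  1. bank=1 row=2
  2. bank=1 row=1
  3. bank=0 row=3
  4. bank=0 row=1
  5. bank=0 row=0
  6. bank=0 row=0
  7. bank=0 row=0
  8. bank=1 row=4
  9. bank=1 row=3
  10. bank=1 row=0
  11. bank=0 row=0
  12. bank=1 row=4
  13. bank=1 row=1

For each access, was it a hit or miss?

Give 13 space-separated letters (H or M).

Answer: M M M M M H H M M M H M M

Derivation:
Acc 1: bank1 row2 -> MISS (open row2); precharges=0
Acc 2: bank1 row1 -> MISS (open row1); precharges=1
Acc 3: bank0 row3 -> MISS (open row3); precharges=1
Acc 4: bank0 row1 -> MISS (open row1); precharges=2
Acc 5: bank0 row0 -> MISS (open row0); precharges=3
Acc 6: bank0 row0 -> HIT
Acc 7: bank0 row0 -> HIT
Acc 8: bank1 row4 -> MISS (open row4); precharges=4
Acc 9: bank1 row3 -> MISS (open row3); precharges=5
Acc 10: bank1 row0 -> MISS (open row0); precharges=6
Acc 11: bank0 row0 -> HIT
Acc 12: bank1 row4 -> MISS (open row4); precharges=7
Acc 13: bank1 row1 -> MISS (open row1); precharges=8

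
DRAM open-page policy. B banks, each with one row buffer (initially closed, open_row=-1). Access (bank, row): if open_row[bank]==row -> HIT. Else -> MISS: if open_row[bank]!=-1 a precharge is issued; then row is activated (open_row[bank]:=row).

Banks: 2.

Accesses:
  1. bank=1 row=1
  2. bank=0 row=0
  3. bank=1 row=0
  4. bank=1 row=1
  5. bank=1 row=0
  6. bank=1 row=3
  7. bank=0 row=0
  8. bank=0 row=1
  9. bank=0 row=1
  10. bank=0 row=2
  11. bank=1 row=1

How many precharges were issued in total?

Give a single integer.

Answer: 7

Derivation:
Acc 1: bank1 row1 -> MISS (open row1); precharges=0
Acc 2: bank0 row0 -> MISS (open row0); precharges=0
Acc 3: bank1 row0 -> MISS (open row0); precharges=1
Acc 4: bank1 row1 -> MISS (open row1); precharges=2
Acc 5: bank1 row0 -> MISS (open row0); precharges=3
Acc 6: bank1 row3 -> MISS (open row3); precharges=4
Acc 7: bank0 row0 -> HIT
Acc 8: bank0 row1 -> MISS (open row1); precharges=5
Acc 9: bank0 row1 -> HIT
Acc 10: bank0 row2 -> MISS (open row2); precharges=6
Acc 11: bank1 row1 -> MISS (open row1); precharges=7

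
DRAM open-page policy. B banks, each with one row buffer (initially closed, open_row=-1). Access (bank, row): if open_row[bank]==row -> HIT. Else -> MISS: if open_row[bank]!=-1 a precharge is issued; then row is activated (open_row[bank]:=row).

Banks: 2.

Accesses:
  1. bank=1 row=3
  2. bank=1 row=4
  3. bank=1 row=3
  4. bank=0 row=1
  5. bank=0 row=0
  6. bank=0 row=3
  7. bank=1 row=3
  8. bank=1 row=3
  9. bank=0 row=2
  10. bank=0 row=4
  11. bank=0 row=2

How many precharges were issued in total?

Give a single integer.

Answer: 7

Derivation:
Acc 1: bank1 row3 -> MISS (open row3); precharges=0
Acc 2: bank1 row4 -> MISS (open row4); precharges=1
Acc 3: bank1 row3 -> MISS (open row3); precharges=2
Acc 4: bank0 row1 -> MISS (open row1); precharges=2
Acc 5: bank0 row0 -> MISS (open row0); precharges=3
Acc 6: bank0 row3 -> MISS (open row3); precharges=4
Acc 7: bank1 row3 -> HIT
Acc 8: bank1 row3 -> HIT
Acc 9: bank0 row2 -> MISS (open row2); precharges=5
Acc 10: bank0 row4 -> MISS (open row4); precharges=6
Acc 11: bank0 row2 -> MISS (open row2); precharges=7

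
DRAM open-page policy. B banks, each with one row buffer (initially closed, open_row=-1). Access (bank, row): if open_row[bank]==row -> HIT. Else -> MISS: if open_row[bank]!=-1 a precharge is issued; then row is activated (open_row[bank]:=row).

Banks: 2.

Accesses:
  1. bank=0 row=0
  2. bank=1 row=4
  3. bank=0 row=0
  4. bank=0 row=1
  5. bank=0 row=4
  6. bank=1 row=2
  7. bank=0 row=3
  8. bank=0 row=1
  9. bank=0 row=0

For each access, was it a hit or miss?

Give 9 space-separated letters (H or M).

Answer: M M H M M M M M M

Derivation:
Acc 1: bank0 row0 -> MISS (open row0); precharges=0
Acc 2: bank1 row4 -> MISS (open row4); precharges=0
Acc 3: bank0 row0 -> HIT
Acc 4: bank0 row1 -> MISS (open row1); precharges=1
Acc 5: bank0 row4 -> MISS (open row4); precharges=2
Acc 6: bank1 row2 -> MISS (open row2); precharges=3
Acc 7: bank0 row3 -> MISS (open row3); precharges=4
Acc 8: bank0 row1 -> MISS (open row1); precharges=5
Acc 9: bank0 row0 -> MISS (open row0); precharges=6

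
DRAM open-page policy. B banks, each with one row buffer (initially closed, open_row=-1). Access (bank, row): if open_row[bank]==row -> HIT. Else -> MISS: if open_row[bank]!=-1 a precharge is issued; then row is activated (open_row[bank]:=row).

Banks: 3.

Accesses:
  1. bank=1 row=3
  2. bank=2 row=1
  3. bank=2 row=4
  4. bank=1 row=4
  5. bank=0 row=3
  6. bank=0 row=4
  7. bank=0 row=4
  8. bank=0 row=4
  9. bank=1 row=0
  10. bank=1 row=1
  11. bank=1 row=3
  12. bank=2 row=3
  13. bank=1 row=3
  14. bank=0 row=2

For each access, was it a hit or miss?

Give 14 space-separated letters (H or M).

Answer: M M M M M M H H M M M M H M

Derivation:
Acc 1: bank1 row3 -> MISS (open row3); precharges=0
Acc 2: bank2 row1 -> MISS (open row1); precharges=0
Acc 3: bank2 row4 -> MISS (open row4); precharges=1
Acc 4: bank1 row4 -> MISS (open row4); precharges=2
Acc 5: bank0 row3 -> MISS (open row3); precharges=2
Acc 6: bank0 row4 -> MISS (open row4); precharges=3
Acc 7: bank0 row4 -> HIT
Acc 8: bank0 row4 -> HIT
Acc 9: bank1 row0 -> MISS (open row0); precharges=4
Acc 10: bank1 row1 -> MISS (open row1); precharges=5
Acc 11: bank1 row3 -> MISS (open row3); precharges=6
Acc 12: bank2 row3 -> MISS (open row3); precharges=7
Acc 13: bank1 row3 -> HIT
Acc 14: bank0 row2 -> MISS (open row2); precharges=8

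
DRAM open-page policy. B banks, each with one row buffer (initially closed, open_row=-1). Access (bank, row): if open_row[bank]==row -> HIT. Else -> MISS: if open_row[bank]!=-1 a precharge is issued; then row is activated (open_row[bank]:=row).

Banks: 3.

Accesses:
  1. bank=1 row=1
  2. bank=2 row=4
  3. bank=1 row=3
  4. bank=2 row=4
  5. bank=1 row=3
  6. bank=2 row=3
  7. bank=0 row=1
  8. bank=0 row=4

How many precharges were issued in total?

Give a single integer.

Answer: 3

Derivation:
Acc 1: bank1 row1 -> MISS (open row1); precharges=0
Acc 2: bank2 row4 -> MISS (open row4); precharges=0
Acc 3: bank1 row3 -> MISS (open row3); precharges=1
Acc 4: bank2 row4 -> HIT
Acc 5: bank1 row3 -> HIT
Acc 6: bank2 row3 -> MISS (open row3); precharges=2
Acc 7: bank0 row1 -> MISS (open row1); precharges=2
Acc 8: bank0 row4 -> MISS (open row4); precharges=3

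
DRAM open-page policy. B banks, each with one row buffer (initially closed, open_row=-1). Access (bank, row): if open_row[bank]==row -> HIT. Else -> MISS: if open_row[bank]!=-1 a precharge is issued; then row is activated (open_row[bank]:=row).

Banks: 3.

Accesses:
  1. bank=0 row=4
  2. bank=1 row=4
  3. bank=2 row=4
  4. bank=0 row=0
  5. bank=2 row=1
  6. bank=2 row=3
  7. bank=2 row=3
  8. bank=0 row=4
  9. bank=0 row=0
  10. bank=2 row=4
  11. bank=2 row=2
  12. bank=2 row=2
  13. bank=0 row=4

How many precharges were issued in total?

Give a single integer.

Acc 1: bank0 row4 -> MISS (open row4); precharges=0
Acc 2: bank1 row4 -> MISS (open row4); precharges=0
Acc 3: bank2 row4 -> MISS (open row4); precharges=0
Acc 4: bank0 row0 -> MISS (open row0); precharges=1
Acc 5: bank2 row1 -> MISS (open row1); precharges=2
Acc 6: bank2 row3 -> MISS (open row3); precharges=3
Acc 7: bank2 row3 -> HIT
Acc 8: bank0 row4 -> MISS (open row4); precharges=4
Acc 9: bank0 row0 -> MISS (open row0); precharges=5
Acc 10: bank2 row4 -> MISS (open row4); precharges=6
Acc 11: bank2 row2 -> MISS (open row2); precharges=7
Acc 12: bank2 row2 -> HIT
Acc 13: bank0 row4 -> MISS (open row4); precharges=8

Answer: 8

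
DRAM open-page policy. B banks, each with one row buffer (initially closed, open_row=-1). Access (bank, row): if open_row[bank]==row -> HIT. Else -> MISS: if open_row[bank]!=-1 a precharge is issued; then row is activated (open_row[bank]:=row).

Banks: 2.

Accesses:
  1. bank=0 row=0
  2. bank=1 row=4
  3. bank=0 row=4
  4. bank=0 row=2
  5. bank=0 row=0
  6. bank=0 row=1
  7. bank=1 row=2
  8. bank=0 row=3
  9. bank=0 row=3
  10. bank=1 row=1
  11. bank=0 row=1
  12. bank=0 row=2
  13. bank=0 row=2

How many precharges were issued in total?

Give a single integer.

Acc 1: bank0 row0 -> MISS (open row0); precharges=0
Acc 2: bank1 row4 -> MISS (open row4); precharges=0
Acc 3: bank0 row4 -> MISS (open row4); precharges=1
Acc 4: bank0 row2 -> MISS (open row2); precharges=2
Acc 5: bank0 row0 -> MISS (open row0); precharges=3
Acc 6: bank0 row1 -> MISS (open row1); precharges=4
Acc 7: bank1 row2 -> MISS (open row2); precharges=5
Acc 8: bank0 row3 -> MISS (open row3); precharges=6
Acc 9: bank0 row3 -> HIT
Acc 10: bank1 row1 -> MISS (open row1); precharges=7
Acc 11: bank0 row1 -> MISS (open row1); precharges=8
Acc 12: bank0 row2 -> MISS (open row2); precharges=9
Acc 13: bank0 row2 -> HIT

Answer: 9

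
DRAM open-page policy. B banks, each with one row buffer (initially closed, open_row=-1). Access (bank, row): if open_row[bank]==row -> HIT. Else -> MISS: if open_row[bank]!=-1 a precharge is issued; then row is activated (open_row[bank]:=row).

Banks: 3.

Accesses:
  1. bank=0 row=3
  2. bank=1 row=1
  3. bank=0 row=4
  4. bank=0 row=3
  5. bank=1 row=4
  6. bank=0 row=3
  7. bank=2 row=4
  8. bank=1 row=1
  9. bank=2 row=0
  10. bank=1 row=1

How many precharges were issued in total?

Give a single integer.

Answer: 5

Derivation:
Acc 1: bank0 row3 -> MISS (open row3); precharges=0
Acc 2: bank1 row1 -> MISS (open row1); precharges=0
Acc 3: bank0 row4 -> MISS (open row4); precharges=1
Acc 4: bank0 row3 -> MISS (open row3); precharges=2
Acc 5: bank1 row4 -> MISS (open row4); precharges=3
Acc 6: bank0 row3 -> HIT
Acc 7: bank2 row4 -> MISS (open row4); precharges=3
Acc 8: bank1 row1 -> MISS (open row1); precharges=4
Acc 9: bank2 row0 -> MISS (open row0); precharges=5
Acc 10: bank1 row1 -> HIT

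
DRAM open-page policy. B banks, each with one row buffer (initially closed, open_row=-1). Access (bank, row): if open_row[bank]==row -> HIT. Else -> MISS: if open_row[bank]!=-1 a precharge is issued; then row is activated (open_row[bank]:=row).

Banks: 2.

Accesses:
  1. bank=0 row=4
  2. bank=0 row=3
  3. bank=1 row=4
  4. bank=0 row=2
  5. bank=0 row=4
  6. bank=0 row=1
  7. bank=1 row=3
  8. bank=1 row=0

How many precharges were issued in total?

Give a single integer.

Acc 1: bank0 row4 -> MISS (open row4); precharges=0
Acc 2: bank0 row3 -> MISS (open row3); precharges=1
Acc 3: bank1 row4 -> MISS (open row4); precharges=1
Acc 4: bank0 row2 -> MISS (open row2); precharges=2
Acc 5: bank0 row4 -> MISS (open row4); precharges=3
Acc 6: bank0 row1 -> MISS (open row1); precharges=4
Acc 7: bank1 row3 -> MISS (open row3); precharges=5
Acc 8: bank1 row0 -> MISS (open row0); precharges=6

Answer: 6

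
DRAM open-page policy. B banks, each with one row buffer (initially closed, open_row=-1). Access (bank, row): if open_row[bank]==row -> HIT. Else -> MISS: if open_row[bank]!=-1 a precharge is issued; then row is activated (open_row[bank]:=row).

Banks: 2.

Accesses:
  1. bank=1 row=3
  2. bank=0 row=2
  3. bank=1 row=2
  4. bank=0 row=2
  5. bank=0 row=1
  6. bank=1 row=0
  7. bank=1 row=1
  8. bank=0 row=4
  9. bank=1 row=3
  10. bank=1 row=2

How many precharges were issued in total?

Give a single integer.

Answer: 7

Derivation:
Acc 1: bank1 row3 -> MISS (open row3); precharges=0
Acc 2: bank0 row2 -> MISS (open row2); precharges=0
Acc 3: bank1 row2 -> MISS (open row2); precharges=1
Acc 4: bank0 row2 -> HIT
Acc 5: bank0 row1 -> MISS (open row1); precharges=2
Acc 6: bank1 row0 -> MISS (open row0); precharges=3
Acc 7: bank1 row1 -> MISS (open row1); precharges=4
Acc 8: bank0 row4 -> MISS (open row4); precharges=5
Acc 9: bank1 row3 -> MISS (open row3); precharges=6
Acc 10: bank1 row2 -> MISS (open row2); precharges=7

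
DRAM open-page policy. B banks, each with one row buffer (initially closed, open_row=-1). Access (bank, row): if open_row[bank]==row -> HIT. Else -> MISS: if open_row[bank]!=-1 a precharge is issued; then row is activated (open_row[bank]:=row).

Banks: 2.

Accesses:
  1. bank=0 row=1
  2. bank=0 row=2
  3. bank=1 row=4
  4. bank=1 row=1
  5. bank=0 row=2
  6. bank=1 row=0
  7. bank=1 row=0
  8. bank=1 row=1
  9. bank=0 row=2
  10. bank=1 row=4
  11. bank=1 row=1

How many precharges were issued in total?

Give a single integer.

Answer: 6

Derivation:
Acc 1: bank0 row1 -> MISS (open row1); precharges=0
Acc 2: bank0 row2 -> MISS (open row2); precharges=1
Acc 3: bank1 row4 -> MISS (open row4); precharges=1
Acc 4: bank1 row1 -> MISS (open row1); precharges=2
Acc 5: bank0 row2 -> HIT
Acc 6: bank1 row0 -> MISS (open row0); precharges=3
Acc 7: bank1 row0 -> HIT
Acc 8: bank1 row1 -> MISS (open row1); precharges=4
Acc 9: bank0 row2 -> HIT
Acc 10: bank1 row4 -> MISS (open row4); precharges=5
Acc 11: bank1 row1 -> MISS (open row1); precharges=6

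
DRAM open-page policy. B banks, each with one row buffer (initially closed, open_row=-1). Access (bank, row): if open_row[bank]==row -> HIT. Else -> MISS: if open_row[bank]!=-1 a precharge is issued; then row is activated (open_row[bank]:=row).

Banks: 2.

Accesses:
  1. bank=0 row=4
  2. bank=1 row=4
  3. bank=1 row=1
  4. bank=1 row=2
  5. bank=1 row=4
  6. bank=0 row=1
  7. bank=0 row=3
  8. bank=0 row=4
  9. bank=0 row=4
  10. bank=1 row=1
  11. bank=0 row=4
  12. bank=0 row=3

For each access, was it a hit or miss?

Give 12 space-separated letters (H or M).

Acc 1: bank0 row4 -> MISS (open row4); precharges=0
Acc 2: bank1 row4 -> MISS (open row4); precharges=0
Acc 3: bank1 row1 -> MISS (open row1); precharges=1
Acc 4: bank1 row2 -> MISS (open row2); precharges=2
Acc 5: bank1 row4 -> MISS (open row4); precharges=3
Acc 6: bank0 row1 -> MISS (open row1); precharges=4
Acc 7: bank0 row3 -> MISS (open row3); precharges=5
Acc 8: bank0 row4 -> MISS (open row4); precharges=6
Acc 9: bank0 row4 -> HIT
Acc 10: bank1 row1 -> MISS (open row1); precharges=7
Acc 11: bank0 row4 -> HIT
Acc 12: bank0 row3 -> MISS (open row3); precharges=8

Answer: M M M M M M M M H M H M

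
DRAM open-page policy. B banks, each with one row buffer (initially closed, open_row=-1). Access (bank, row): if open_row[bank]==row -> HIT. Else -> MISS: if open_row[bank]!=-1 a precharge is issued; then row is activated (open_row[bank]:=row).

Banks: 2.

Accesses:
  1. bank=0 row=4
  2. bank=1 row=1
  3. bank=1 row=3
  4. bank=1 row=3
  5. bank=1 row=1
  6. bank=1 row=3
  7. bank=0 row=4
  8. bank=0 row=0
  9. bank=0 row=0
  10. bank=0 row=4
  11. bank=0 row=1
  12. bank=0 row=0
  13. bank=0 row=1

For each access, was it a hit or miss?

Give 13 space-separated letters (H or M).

Answer: M M M H M M H M H M M M M

Derivation:
Acc 1: bank0 row4 -> MISS (open row4); precharges=0
Acc 2: bank1 row1 -> MISS (open row1); precharges=0
Acc 3: bank1 row3 -> MISS (open row3); precharges=1
Acc 4: bank1 row3 -> HIT
Acc 5: bank1 row1 -> MISS (open row1); precharges=2
Acc 6: bank1 row3 -> MISS (open row3); precharges=3
Acc 7: bank0 row4 -> HIT
Acc 8: bank0 row0 -> MISS (open row0); precharges=4
Acc 9: bank0 row0 -> HIT
Acc 10: bank0 row4 -> MISS (open row4); precharges=5
Acc 11: bank0 row1 -> MISS (open row1); precharges=6
Acc 12: bank0 row0 -> MISS (open row0); precharges=7
Acc 13: bank0 row1 -> MISS (open row1); precharges=8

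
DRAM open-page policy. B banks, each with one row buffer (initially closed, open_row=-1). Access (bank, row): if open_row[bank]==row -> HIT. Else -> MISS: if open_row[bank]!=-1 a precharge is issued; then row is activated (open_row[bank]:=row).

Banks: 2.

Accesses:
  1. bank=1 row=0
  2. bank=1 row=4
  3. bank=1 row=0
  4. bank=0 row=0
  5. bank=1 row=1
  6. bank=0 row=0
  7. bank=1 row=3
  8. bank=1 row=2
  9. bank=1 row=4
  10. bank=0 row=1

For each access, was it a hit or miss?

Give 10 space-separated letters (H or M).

Acc 1: bank1 row0 -> MISS (open row0); precharges=0
Acc 2: bank1 row4 -> MISS (open row4); precharges=1
Acc 3: bank1 row0 -> MISS (open row0); precharges=2
Acc 4: bank0 row0 -> MISS (open row0); precharges=2
Acc 5: bank1 row1 -> MISS (open row1); precharges=3
Acc 6: bank0 row0 -> HIT
Acc 7: bank1 row3 -> MISS (open row3); precharges=4
Acc 8: bank1 row2 -> MISS (open row2); precharges=5
Acc 9: bank1 row4 -> MISS (open row4); precharges=6
Acc 10: bank0 row1 -> MISS (open row1); precharges=7

Answer: M M M M M H M M M M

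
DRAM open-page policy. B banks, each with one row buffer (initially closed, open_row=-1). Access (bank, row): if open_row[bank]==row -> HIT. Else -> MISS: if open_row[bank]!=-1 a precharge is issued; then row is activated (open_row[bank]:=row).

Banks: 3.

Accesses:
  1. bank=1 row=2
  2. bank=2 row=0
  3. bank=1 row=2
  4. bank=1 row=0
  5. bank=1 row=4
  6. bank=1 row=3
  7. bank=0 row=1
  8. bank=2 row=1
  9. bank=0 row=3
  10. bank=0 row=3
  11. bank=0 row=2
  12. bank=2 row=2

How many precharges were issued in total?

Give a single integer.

Acc 1: bank1 row2 -> MISS (open row2); precharges=0
Acc 2: bank2 row0 -> MISS (open row0); precharges=0
Acc 3: bank1 row2 -> HIT
Acc 4: bank1 row0 -> MISS (open row0); precharges=1
Acc 5: bank1 row4 -> MISS (open row4); precharges=2
Acc 6: bank1 row3 -> MISS (open row3); precharges=3
Acc 7: bank0 row1 -> MISS (open row1); precharges=3
Acc 8: bank2 row1 -> MISS (open row1); precharges=4
Acc 9: bank0 row3 -> MISS (open row3); precharges=5
Acc 10: bank0 row3 -> HIT
Acc 11: bank0 row2 -> MISS (open row2); precharges=6
Acc 12: bank2 row2 -> MISS (open row2); precharges=7

Answer: 7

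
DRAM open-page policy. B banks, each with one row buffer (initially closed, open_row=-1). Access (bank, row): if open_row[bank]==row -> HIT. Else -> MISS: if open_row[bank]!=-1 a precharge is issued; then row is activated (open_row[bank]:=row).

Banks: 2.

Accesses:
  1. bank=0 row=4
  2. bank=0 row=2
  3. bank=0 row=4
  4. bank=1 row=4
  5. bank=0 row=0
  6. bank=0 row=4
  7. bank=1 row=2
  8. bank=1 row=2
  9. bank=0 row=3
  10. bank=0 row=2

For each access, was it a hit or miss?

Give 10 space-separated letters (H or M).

Acc 1: bank0 row4 -> MISS (open row4); precharges=0
Acc 2: bank0 row2 -> MISS (open row2); precharges=1
Acc 3: bank0 row4 -> MISS (open row4); precharges=2
Acc 4: bank1 row4 -> MISS (open row4); precharges=2
Acc 5: bank0 row0 -> MISS (open row0); precharges=3
Acc 6: bank0 row4 -> MISS (open row4); precharges=4
Acc 7: bank1 row2 -> MISS (open row2); precharges=5
Acc 8: bank1 row2 -> HIT
Acc 9: bank0 row3 -> MISS (open row3); precharges=6
Acc 10: bank0 row2 -> MISS (open row2); precharges=7

Answer: M M M M M M M H M M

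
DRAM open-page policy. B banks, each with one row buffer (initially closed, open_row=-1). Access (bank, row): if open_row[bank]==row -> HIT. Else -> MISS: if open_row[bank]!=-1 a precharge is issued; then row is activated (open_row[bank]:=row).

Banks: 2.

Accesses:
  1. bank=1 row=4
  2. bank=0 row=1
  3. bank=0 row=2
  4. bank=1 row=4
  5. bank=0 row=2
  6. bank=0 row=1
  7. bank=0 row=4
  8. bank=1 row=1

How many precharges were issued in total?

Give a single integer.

Answer: 4

Derivation:
Acc 1: bank1 row4 -> MISS (open row4); precharges=0
Acc 2: bank0 row1 -> MISS (open row1); precharges=0
Acc 3: bank0 row2 -> MISS (open row2); precharges=1
Acc 4: bank1 row4 -> HIT
Acc 5: bank0 row2 -> HIT
Acc 6: bank0 row1 -> MISS (open row1); precharges=2
Acc 7: bank0 row4 -> MISS (open row4); precharges=3
Acc 8: bank1 row1 -> MISS (open row1); precharges=4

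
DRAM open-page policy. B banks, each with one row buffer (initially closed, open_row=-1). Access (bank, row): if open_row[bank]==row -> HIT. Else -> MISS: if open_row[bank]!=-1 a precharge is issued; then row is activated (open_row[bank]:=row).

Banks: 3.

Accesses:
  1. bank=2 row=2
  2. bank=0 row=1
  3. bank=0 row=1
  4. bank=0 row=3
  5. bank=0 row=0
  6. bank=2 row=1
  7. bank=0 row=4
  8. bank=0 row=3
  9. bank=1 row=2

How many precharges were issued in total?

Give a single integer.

Answer: 5

Derivation:
Acc 1: bank2 row2 -> MISS (open row2); precharges=0
Acc 2: bank0 row1 -> MISS (open row1); precharges=0
Acc 3: bank0 row1 -> HIT
Acc 4: bank0 row3 -> MISS (open row3); precharges=1
Acc 5: bank0 row0 -> MISS (open row0); precharges=2
Acc 6: bank2 row1 -> MISS (open row1); precharges=3
Acc 7: bank0 row4 -> MISS (open row4); precharges=4
Acc 8: bank0 row3 -> MISS (open row3); precharges=5
Acc 9: bank1 row2 -> MISS (open row2); precharges=5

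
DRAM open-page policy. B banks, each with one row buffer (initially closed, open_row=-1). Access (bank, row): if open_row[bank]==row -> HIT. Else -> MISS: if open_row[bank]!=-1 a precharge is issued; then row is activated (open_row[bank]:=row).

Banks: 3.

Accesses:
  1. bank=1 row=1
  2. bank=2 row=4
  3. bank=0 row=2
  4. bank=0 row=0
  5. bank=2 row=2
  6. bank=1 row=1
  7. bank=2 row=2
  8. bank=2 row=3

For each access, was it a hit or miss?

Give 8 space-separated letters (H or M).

Answer: M M M M M H H M

Derivation:
Acc 1: bank1 row1 -> MISS (open row1); precharges=0
Acc 2: bank2 row4 -> MISS (open row4); precharges=0
Acc 3: bank0 row2 -> MISS (open row2); precharges=0
Acc 4: bank0 row0 -> MISS (open row0); precharges=1
Acc 5: bank2 row2 -> MISS (open row2); precharges=2
Acc 6: bank1 row1 -> HIT
Acc 7: bank2 row2 -> HIT
Acc 8: bank2 row3 -> MISS (open row3); precharges=3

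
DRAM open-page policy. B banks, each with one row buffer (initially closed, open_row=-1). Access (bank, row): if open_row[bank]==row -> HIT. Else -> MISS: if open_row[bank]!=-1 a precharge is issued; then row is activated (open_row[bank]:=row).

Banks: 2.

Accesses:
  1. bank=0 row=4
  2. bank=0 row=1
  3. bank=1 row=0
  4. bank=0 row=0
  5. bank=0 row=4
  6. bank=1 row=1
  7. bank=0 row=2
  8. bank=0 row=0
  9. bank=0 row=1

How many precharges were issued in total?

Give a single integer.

Answer: 7

Derivation:
Acc 1: bank0 row4 -> MISS (open row4); precharges=0
Acc 2: bank0 row1 -> MISS (open row1); precharges=1
Acc 3: bank1 row0 -> MISS (open row0); precharges=1
Acc 4: bank0 row0 -> MISS (open row0); precharges=2
Acc 5: bank0 row4 -> MISS (open row4); precharges=3
Acc 6: bank1 row1 -> MISS (open row1); precharges=4
Acc 7: bank0 row2 -> MISS (open row2); precharges=5
Acc 8: bank0 row0 -> MISS (open row0); precharges=6
Acc 9: bank0 row1 -> MISS (open row1); precharges=7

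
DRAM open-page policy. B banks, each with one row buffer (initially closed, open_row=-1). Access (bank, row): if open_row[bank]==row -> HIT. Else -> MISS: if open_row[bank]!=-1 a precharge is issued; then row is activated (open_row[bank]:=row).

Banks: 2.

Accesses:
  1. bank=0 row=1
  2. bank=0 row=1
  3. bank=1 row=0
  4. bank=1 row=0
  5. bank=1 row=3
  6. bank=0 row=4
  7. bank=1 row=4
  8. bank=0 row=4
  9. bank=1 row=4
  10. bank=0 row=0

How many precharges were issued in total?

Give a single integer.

Answer: 4

Derivation:
Acc 1: bank0 row1 -> MISS (open row1); precharges=0
Acc 2: bank0 row1 -> HIT
Acc 3: bank1 row0 -> MISS (open row0); precharges=0
Acc 4: bank1 row0 -> HIT
Acc 5: bank1 row3 -> MISS (open row3); precharges=1
Acc 6: bank0 row4 -> MISS (open row4); precharges=2
Acc 7: bank1 row4 -> MISS (open row4); precharges=3
Acc 8: bank0 row4 -> HIT
Acc 9: bank1 row4 -> HIT
Acc 10: bank0 row0 -> MISS (open row0); precharges=4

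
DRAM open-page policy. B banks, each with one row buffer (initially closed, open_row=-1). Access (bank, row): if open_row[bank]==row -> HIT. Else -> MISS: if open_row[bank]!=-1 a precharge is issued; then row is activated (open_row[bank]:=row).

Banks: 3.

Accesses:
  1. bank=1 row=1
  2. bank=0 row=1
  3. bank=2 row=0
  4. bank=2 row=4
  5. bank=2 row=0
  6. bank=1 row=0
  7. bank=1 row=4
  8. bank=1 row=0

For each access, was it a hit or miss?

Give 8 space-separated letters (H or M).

Acc 1: bank1 row1 -> MISS (open row1); precharges=0
Acc 2: bank0 row1 -> MISS (open row1); precharges=0
Acc 3: bank2 row0 -> MISS (open row0); precharges=0
Acc 4: bank2 row4 -> MISS (open row4); precharges=1
Acc 5: bank2 row0 -> MISS (open row0); precharges=2
Acc 6: bank1 row0 -> MISS (open row0); precharges=3
Acc 7: bank1 row4 -> MISS (open row4); precharges=4
Acc 8: bank1 row0 -> MISS (open row0); precharges=5

Answer: M M M M M M M M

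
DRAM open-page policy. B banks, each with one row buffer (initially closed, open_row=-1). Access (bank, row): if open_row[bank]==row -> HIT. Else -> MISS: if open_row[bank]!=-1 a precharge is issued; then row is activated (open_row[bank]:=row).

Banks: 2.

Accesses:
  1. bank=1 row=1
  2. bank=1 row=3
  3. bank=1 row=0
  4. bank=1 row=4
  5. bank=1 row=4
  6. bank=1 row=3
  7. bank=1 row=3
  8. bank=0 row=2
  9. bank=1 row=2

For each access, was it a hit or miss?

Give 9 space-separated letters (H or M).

Answer: M M M M H M H M M

Derivation:
Acc 1: bank1 row1 -> MISS (open row1); precharges=0
Acc 2: bank1 row3 -> MISS (open row3); precharges=1
Acc 3: bank1 row0 -> MISS (open row0); precharges=2
Acc 4: bank1 row4 -> MISS (open row4); precharges=3
Acc 5: bank1 row4 -> HIT
Acc 6: bank1 row3 -> MISS (open row3); precharges=4
Acc 7: bank1 row3 -> HIT
Acc 8: bank0 row2 -> MISS (open row2); precharges=4
Acc 9: bank1 row2 -> MISS (open row2); precharges=5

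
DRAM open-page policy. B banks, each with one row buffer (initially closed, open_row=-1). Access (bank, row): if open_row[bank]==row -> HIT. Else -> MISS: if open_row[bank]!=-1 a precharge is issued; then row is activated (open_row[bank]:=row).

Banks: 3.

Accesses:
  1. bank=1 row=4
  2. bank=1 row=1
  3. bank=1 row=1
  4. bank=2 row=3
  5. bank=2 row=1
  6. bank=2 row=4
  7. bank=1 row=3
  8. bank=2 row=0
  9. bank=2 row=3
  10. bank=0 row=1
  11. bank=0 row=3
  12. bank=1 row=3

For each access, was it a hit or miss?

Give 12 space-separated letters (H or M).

Acc 1: bank1 row4 -> MISS (open row4); precharges=0
Acc 2: bank1 row1 -> MISS (open row1); precharges=1
Acc 3: bank1 row1 -> HIT
Acc 4: bank2 row3 -> MISS (open row3); precharges=1
Acc 5: bank2 row1 -> MISS (open row1); precharges=2
Acc 6: bank2 row4 -> MISS (open row4); precharges=3
Acc 7: bank1 row3 -> MISS (open row3); precharges=4
Acc 8: bank2 row0 -> MISS (open row0); precharges=5
Acc 9: bank2 row3 -> MISS (open row3); precharges=6
Acc 10: bank0 row1 -> MISS (open row1); precharges=6
Acc 11: bank0 row3 -> MISS (open row3); precharges=7
Acc 12: bank1 row3 -> HIT

Answer: M M H M M M M M M M M H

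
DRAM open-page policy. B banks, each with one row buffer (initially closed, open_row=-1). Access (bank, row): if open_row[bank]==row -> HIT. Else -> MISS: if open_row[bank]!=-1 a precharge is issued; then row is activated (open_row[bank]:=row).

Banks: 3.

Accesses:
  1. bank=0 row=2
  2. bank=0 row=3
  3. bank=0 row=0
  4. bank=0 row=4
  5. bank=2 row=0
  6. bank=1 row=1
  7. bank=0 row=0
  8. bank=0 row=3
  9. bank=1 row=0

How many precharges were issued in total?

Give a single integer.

Answer: 6

Derivation:
Acc 1: bank0 row2 -> MISS (open row2); precharges=0
Acc 2: bank0 row3 -> MISS (open row3); precharges=1
Acc 3: bank0 row0 -> MISS (open row0); precharges=2
Acc 4: bank0 row4 -> MISS (open row4); precharges=3
Acc 5: bank2 row0 -> MISS (open row0); precharges=3
Acc 6: bank1 row1 -> MISS (open row1); precharges=3
Acc 7: bank0 row0 -> MISS (open row0); precharges=4
Acc 8: bank0 row3 -> MISS (open row3); precharges=5
Acc 9: bank1 row0 -> MISS (open row0); precharges=6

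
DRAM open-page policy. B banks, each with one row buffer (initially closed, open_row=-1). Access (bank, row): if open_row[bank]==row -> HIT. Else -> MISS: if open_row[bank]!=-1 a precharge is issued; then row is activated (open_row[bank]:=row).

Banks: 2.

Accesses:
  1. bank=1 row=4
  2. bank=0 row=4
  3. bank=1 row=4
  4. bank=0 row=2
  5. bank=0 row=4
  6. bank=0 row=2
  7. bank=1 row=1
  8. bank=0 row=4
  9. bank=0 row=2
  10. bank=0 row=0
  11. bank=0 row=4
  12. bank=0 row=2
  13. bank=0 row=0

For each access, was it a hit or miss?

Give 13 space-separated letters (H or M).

Acc 1: bank1 row4 -> MISS (open row4); precharges=0
Acc 2: bank0 row4 -> MISS (open row4); precharges=0
Acc 3: bank1 row4 -> HIT
Acc 4: bank0 row2 -> MISS (open row2); precharges=1
Acc 5: bank0 row4 -> MISS (open row4); precharges=2
Acc 6: bank0 row2 -> MISS (open row2); precharges=3
Acc 7: bank1 row1 -> MISS (open row1); precharges=4
Acc 8: bank0 row4 -> MISS (open row4); precharges=5
Acc 9: bank0 row2 -> MISS (open row2); precharges=6
Acc 10: bank0 row0 -> MISS (open row0); precharges=7
Acc 11: bank0 row4 -> MISS (open row4); precharges=8
Acc 12: bank0 row2 -> MISS (open row2); precharges=9
Acc 13: bank0 row0 -> MISS (open row0); precharges=10

Answer: M M H M M M M M M M M M M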